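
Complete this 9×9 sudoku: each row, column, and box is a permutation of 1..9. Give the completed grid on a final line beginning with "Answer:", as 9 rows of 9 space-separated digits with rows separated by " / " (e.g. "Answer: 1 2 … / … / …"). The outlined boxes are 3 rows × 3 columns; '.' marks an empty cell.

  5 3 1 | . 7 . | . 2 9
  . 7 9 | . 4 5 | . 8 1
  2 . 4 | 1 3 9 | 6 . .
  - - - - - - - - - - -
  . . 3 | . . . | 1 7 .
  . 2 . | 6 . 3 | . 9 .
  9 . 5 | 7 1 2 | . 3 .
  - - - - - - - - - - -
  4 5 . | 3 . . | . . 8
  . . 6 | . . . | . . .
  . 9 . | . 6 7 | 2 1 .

Step 1. [r8c8∈{4,5}] across col 8, 4 lands solely at r8c8 ⇒ r8c8=4.
Step 2. [r9c3∈{8}] r9c3 has the single candidate 8. So r9c3=8.
Step 3. [r4c6∈{4,8}] r4c6 is the only open cell in col 6 admitting 4. So r4c6=4.
Step 4. [r6c2∈{4,6,8}] r6c2 is the only open cell in col 2 admitting 4 ⇒ r6c2=4.
Step 5. [r4c2∈{6,8}] across col 2, 6 lands solely at r4c2 ⇒ r4c2=6.
Step 6. [r5c1∈{1,7,8}] row 5 places 1 nowhere but r5c1 ⇒ r5c1=1.
Step 7. [r8c1∈{3,7}] col 1 places 7 nowhere but r8c1 ⇒ r8c1=7.
Step 8. [r1c4∈{8}] nothing but 8 survives at r1c4, so r1c4=8.
Step 9. [r5c9∈{4,5}] col 9 places 4 nowhere but r5c9 ⇒ r5c9=4.
Step 10. [r8c6∈{1,8}] across col 6, 8 lands solely at r8c6. So r8c6=8.
Step 11. [r7c3∈{2}] r7c3 has the single candidate 2, so r7c3=2.
Step 12. [r7c5∈{9}] nothing but 9 survives at r7c5. So r7c5=9.
Step 13. [r8c7∈{3,5,9}] in row 8, 9 fits only at r8c7 ⇒ r8c7=9.
Step 14. [r5c7∈{5,8}] col 7 places 5 nowhere but r5c7. So r5c7=5.
Step 15. [r8c5∈{2,5}] 2 has one home in col 5: r8c5. So r8c5=2.
Step 16. [r8c4∈{5}] r8c4 is down to just 5 ⇒ r8c4=5.
Step 17. [r9c9∈{3,5}] across row 9, 5 lands solely at r9c9 ⇒ r9c9=5.
Step 18. [r4c5∈{5,8}] r4c5 is the only open cell in row 4 admitting 5. So r4c5=5.
Step 19. [r7c7∈{7}] r7c7 has the single candidate 7, so r7c7=7.
Step 20. [r5c5∈{8}] nothing but 8 survives at r5c5 ⇒ r5c5=8.
Step 21. [r3c9∈{7}] r3c9's peers cover all but 7 ⇒ r3c9=7.
Step 22. [r7c6∈{1}] r7c6 has the single candidate 1 ⇒ r7c6=1.
Step 23. [r4c1∈{8}] r4c1's peers cover all but 8, so r4c1=8.
Step 24. [r8c2∈{1}] only 1 remains possible at r8c2 ⇒ r8c2=1.
Step 25. [r6c9∈{6}] only 6 remains possible at r6c9. So r6c9=6.
Step 26. [r6c7∈{8}] only 8 remains possible at r6c7 ⇒ r6c7=8.
Step 27. [r3c2∈{8}] only 8 remains possible at r3c2. So r3c2=8.
Step 28. [r4c4∈{9}] nothing but 9 survives at r4c4 ⇒ r4c4=9.
Step 29. [r5c3∈{7}] r5c3 is down to just 7 ⇒ r5c3=7.
Step 30. [r2c7∈{3}] r2c7 has the single candidate 3 ⇒ r2c7=3.
Step 31. [r3c8∈{5}] r3c8 has the single candidate 5. So r3c8=5.
Step 32. [r8c9∈{3}] only 3 remains possible at r8c9 ⇒ r8c9=3.
Step 33. [r7c8∈{6}] r7c8's peers cover all but 6 ⇒ r7c8=6.
Step 34. [r9c4∈{4}] r9c4 has the single candidate 4. So r9c4=4.
Step 35. [r4c9∈{2}] r4c9's peers cover all but 2. So r4c9=2.
Step 36. [r2c4∈{2}] r2c4 has the single candidate 2 ⇒ r2c4=2.
Step 37. [r1c7∈{4}] r1c7's peers cover all but 4, so r1c7=4.
Step 38. [r1c6∈{6}] r1c6 has the single candidate 6 ⇒ r1c6=6.
Step 39. [r2c1∈{6}] r2c1 is down to just 6, so r2c1=6.
Step 40. [r9c1∈{3}] r9c1 is down to just 3. So r9c1=3.

Answer: 5 3 1 8 7 6 4 2 9 / 6 7 9 2 4 5 3 8 1 / 2 8 4 1 3 9 6 5 7 / 8 6 3 9 5 4 1 7 2 / 1 2 7 6 8 3 5 9 4 / 9 4 5 7 1 2 8 3 6 / 4 5 2 3 9 1 7 6 8 / 7 1 6 5 2 8 9 4 3 / 3 9 8 4 6 7 2 1 5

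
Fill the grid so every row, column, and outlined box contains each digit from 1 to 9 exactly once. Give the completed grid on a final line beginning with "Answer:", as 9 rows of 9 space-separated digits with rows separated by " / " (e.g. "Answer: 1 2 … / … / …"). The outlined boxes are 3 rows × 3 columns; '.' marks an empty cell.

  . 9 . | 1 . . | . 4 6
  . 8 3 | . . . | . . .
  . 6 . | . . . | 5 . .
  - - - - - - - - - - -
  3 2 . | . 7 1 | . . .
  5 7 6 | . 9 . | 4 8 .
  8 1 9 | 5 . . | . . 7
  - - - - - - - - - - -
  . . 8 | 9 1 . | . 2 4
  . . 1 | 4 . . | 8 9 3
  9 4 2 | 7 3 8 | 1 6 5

Step 1. [r3c9∈{1,2,8,9}] r3c9 is the only open cell in col 9 admitting 8, so r3c9=8.
Step 2. [r3c6∈{2,3,4,7,9}] row 3 places 9 nowhere but r3c6 ⇒ r3c6=9.
Step 3. [r8c1∈{6,7}] in row 8, 7 fits only at r8c1 ⇒ r8c1=7.
Step 4. [r1c1∈{2}] r1c1 is down to just 2 ⇒ r1c1=2.
Step 5. [r6c8∈{3}] nothing but 3 survives at r6c8, so r6c8=3.
Step 6. [r8c2∈{5}] only 5 remains possible at r8c2. So r8c2=5.
Step 7. [r1c3∈{5,7}] in col 3, 5 fits only at r1c3 ⇒ r1c3=5.
Step 8. [r2c5∈{2,4,5,6}] 5 has one home in col 5: r2c5, so r2c5=5.
Step 9. [r3c4∈{2,3}] r3c4 is the only open cell in row 3 admitting 3. So r3c4=3.
Step 10. [r3c5∈{2,4}] in row 3, 2 fits only at r3c5 ⇒ r3c5=2.
Step 11. [r2c6∈{4,6,7}] box 2 places 4 nowhere but r2c6 ⇒ r2c6=4.
Step 12. [r8c6∈{2,6}] 2 has one home in row 8: r8c6. So r8c6=2.
Step 13. [r6c6∈{6}] nothing but 6 survives at r6c6, so r6c6=6.
Step 14. [r2c1∈{1}] r2c1 has the single candidate 1 ⇒ r2c1=1.
Step 15. [r2c8∈{7}] r2c8's peers cover all but 7 ⇒ r2c8=7.
Step 16. [r6c7∈{2}] only 2 remains possible at r6c7, so r6c7=2.
Step 17. [r2c7∈{9}] only 9 remains possible at r2c7, so r2c7=9.
Step 18. [r4c3∈{4}] r4c3 has the single candidate 4, so r4c3=4.
Step 19. [r7c1∈{6}] only 6 remains possible at r7c1. So r7c1=6.
Step 20. [r7c6∈{5}] only 5 remains possible at r7c6, so r7c6=5.
Step 21. [r7c7∈{7}] nothing but 7 survives at r7c7. So r7c7=7.
Step 22. [r1c6∈{7}] r1c6 has the single candidate 7, so r1c6=7.
Step 23. [r4c4∈{8}] r4c4's peers cover all but 8, so r4c4=8.
Step 24. [r3c3∈{7}] r3c3 is down to just 7, so r3c3=7.
Step 25. [r3c1∈{4}] only 4 remains possible at r3c1 ⇒ r3c1=4.
Step 26. [r4c9∈{9}] r4c9's peers cover all but 9. So r4c9=9.
Step 27. [r4c8∈{5}] r4c8 has the single candidate 5 ⇒ r4c8=5.
Step 28. [r4c7∈{6}] r4c7 is down to just 6. So r4c7=6.
Step 29. [r6c5∈{4}] nothing but 4 survives at r6c5. So r6c5=4.
Step 30. [r1c7∈{3}] r1c7's peers cover all but 3, so r1c7=3.
Step 31. [r8c5∈{6}] r8c5 has the single candidate 6 ⇒ r8c5=6.
Step 32. [r7c2∈{3}] r7c2's peers cover all but 3, so r7c2=3.
Step 33. [r3c8∈{1}] only 1 remains possible at r3c8 ⇒ r3c8=1.
Step 34. [r2c9∈{2}] r2c9 has the single candidate 2, so r2c9=2.
Step 35. [r2c4∈{6}] only 6 remains possible at r2c4. So r2c4=6.
Step 36. [r5c4∈{2}] r5c4 has the single candidate 2 ⇒ r5c4=2.
Step 37. [r5c9∈{1}] r5c9 has the single candidate 1 ⇒ r5c9=1.
Step 38. [r1c5∈{8}] r1c5 has the single candidate 8 ⇒ r1c5=8.
Step 39. [r5c6∈{3}] r5c6's peers cover all but 3, so r5c6=3.

Answer: 2 9 5 1 8 7 3 4 6 / 1 8 3 6 5 4 9 7 2 / 4 6 7 3 2 9 5 1 8 / 3 2 4 8 7 1 6 5 9 / 5 7 6 2 9 3 4 8 1 / 8 1 9 5 4 6 2 3 7 / 6 3 8 9 1 5 7 2 4 / 7 5 1 4 6 2 8 9 3 / 9 4 2 7 3 8 1 6 5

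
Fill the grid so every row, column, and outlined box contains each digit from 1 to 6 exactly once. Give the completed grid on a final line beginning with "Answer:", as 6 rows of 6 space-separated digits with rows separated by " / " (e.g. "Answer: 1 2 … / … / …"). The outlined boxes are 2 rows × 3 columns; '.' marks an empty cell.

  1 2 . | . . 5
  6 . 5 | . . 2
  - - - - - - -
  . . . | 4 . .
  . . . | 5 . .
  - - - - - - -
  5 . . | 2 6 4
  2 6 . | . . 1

Step 1. [r3c1∈{3}] r3c1 has the single candidate 3, so r3c1=3.
Step 2. [r6c4∈{3}] only 3 remains possible at r6c4 ⇒ r6c4=3.
Step 3. [r4c1∈{4}] r4c1 has the single candidate 4, so r4c1=4.
Step 4. [r4c2∈{1}] r4c2's peers cover all but 1, so r4c2=1.
Step 5. [r2c2∈{3,4}] col 2 places 4 nowhere but r2c2 ⇒ r2c2=4.
Step 6. [r2c5∈{1,3}] 3 has one home in row 2: r2c5 ⇒ r2c5=3.
Step 7. [r3c6∈{6}] r3c6 has the single candidate 6, so r3c6=6.
Step 8. [r3c3∈{2}] r3c3 is down to just 2, so r3c3=2.
Step 9. [r1c3∈{3}] nothing but 3 survives at r1c3 ⇒ r1c3=3.
Step 10. [r6c5∈{5}] r6c5 is down to just 5, so r6c5=5.
Step 11. [r2c4∈{1}] r2c4 has the single candidate 1, so r2c4=1.
Step 12. [r6c3∈{4}] r6c3 is down to just 4. So r6c3=4.
Step 13. [r5c2∈{3}] r5c2 is down to just 3 ⇒ r5c2=3.
Step 14. [r5c3∈{1}] r5c3 has the single candidate 1, so r5c3=1.
Step 15. [r1c5∈{4}] r1c5 is down to just 4. So r1c5=4.
Step 16. [r3c5∈{1}] r3c5 has the single candidate 1 ⇒ r3c5=1.
Step 17. [r1c4∈{6}] r1c4 is down to just 6. So r1c4=6.
Step 18. [r3c2∈{5}] r3c2 is down to just 5 ⇒ r3c2=5.
Step 19. [r4c5∈{2}] only 2 remains possible at r4c5, so r4c5=2.
Step 20. [r4c3∈{6}] only 6 remains possible at r4c3 ⇒ r4c3=6.
Step 21. [r4c6∈{3}] nothing but 3 survives at r4c6. So r4c6=3.

Answer: 1 2 3 6 4 5 / 6 4 5 1 3 2 / 3 5 2 4 1 6 / 4 1 6 5 2 3 / 5 3 1 2 6 4 / 2 6 4 3 5 1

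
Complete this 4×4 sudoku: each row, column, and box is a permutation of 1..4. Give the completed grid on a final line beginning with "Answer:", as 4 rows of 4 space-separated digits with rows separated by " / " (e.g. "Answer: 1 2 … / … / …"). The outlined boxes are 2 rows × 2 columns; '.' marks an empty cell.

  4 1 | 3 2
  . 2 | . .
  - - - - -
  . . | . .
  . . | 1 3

Step 1. [r3c4∈{4}] nothing but 4 survives at r3c4, so r3c4=4.
Step 2. [r3c1∈{1,2,3}] across row 3, 1 lands solely at r3c1, so r3c1=1.
Step 3. [r4c2∈{4}] nothing but 4 survives at r4c2 ⇒ r4c2=4.
Step 4. [r3c2∈{3}] r3c2 has the single candidate 3 ⇒ r3c2=3.
Step 5. [r4c1∈{2}] nothing but 2 survives at r4c1, so r4c1=2.
Step 6. [r3c3∈{2}] r3c3 is down to just 2, so r3c3=2.
Step 7. [r2c3∈{4}] nothing but 4 survives at r2c3 ⇒ r2c3=4.
Step 8. [r2c4∈{1}] nothing but 1 survives at r2c4. So r2c4=1.
Step 9. [r2c1∈{3}] r2c1's peers cover all but 3. So r2c1=3.

Answer: 4 1 3 2 / 3 2 4 1 / 1 3 2 4 / 2 4 1 3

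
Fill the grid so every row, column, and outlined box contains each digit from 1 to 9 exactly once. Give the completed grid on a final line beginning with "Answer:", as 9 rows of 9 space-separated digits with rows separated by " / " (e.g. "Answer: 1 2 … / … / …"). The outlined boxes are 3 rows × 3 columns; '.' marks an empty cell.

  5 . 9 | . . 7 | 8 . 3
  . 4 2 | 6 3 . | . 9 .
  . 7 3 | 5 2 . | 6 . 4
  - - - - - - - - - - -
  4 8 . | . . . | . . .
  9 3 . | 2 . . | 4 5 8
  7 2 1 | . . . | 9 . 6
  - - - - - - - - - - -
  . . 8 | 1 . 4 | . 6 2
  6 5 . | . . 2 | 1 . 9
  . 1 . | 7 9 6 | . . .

Step 1. [r6c8∈{3}] r6c8's peers cover all but 3 ⇒ r6c8=3.
Step 2. [r7c7∈{3,5,7}] r7c7 is the only open cell in row 7 admitting 7, so r7c7=7.
Step 3. [r3c8∈{1}] nothing but 1 survives at r3c8. So r3c8=1.
Step 4. [r5c6∈{1}] r5c6's peers cover all but 1 ⇒ r5c6=1.
Step 5. [r2c6∈{8}] r2c6's peers cover all but 8. So r2c6=8.
Step 6. [r4c3∈{5,6}] 5 has one home in col 3: r4c3, so r4c3=5.
Step 7. [r4c8∈{2,7}] col 8 places 7 nowhere but r4c8, so r4c8=7.
Step 8. [r8c5∈{8}] r8c5's peers cover all but 8 ⇒ r8c5=8.
Step 9. [r9c3∈{4}] only 4 remains possible at r9c3. So r9c3=4.
Step 10. [r1c4∈{4}] nothing but 4 survives at r1c4, so r1c4=4.
Step 11. [r9c9∈{5}] r9c9 is down to just 5. So r9c9=5.
Step 12. [r4c4∈{3,9}] r4c4 is the only open cell in col 4 admitting 9 ⇒ r4c4=9.
Step 13. [r5c5∈{6,7}] in row 5, 7 fits only at r5c5 ⇒ r5c5=7.
Step 14. [r6c5∈{4,5}] 4 has one home in row 6: r6c5. So r6c5=4.
Step 15. [r9c7∈{3}] nothing but 3 survives at r9c7. So r9c7=3.
Step 16. [r3c6∈{9}] only 9 remains possible at r3c6. So r3c6=9.
Step 17. [r8c8∈{4}] r8c8 is down to just 4, so r8c8=4.
Step 18. [r7c2∈{9}] only 9 remains possible at r7c2 ⇒ r7c2=9.
Step 19. [r2c1∈{1}] nothing but 1 survives at r2c1. So r2c1=1.
Step 20. [r1c8∈{2}] nothing but 2 survives at r1c8. So r1c8=2.
Step 21. [r4c9∈{1}] r4c9 has the single candidate 1. So r4c9=1.
Step 22. [r2c7∈{5}] only 5 remains possible at r2c7. So r2c7=5.
Step 23. [r4c5∈{6}] r4c5 is down to just 6, so r4c5=6.
Step 24. [r3c1∈{8}] only 8 remains possible at r3c1. So r3c1=8.
Step 25. [r7c5∈{5}] r7c5 is down to just 5. So r7c5=5.
Step 26. [r1c2∈{6}] r1c2's peers cover all but 6. So r1c2=6.
Step 27. [r9c8∈{8}] r9c8's peers cover all but 8 ⇒ r9c8=8.
Step 28. [r5c3∈{6}] r5c3 is down to just 6, so r5c3=6.
Step 29. [r4c7∈{2}] r4c7 has the single candidate 2. So r4c7=2.
Step 30. [r8c4∈{3}] r8c4 is down to just 3 ⇒ r8c4=3.
Step 31. [r2c9∈{7}] nothing but 7 survives at r2c9, so r2c9=7.
Step 32. [r6c6∈{5}] nothing but 5 survives at r6c6, so r6c6=5.
Step 33. [r9c1∈{2}] nothing but 2 survives at r9c1, so r9c1=2.
Step 34. [r6c4∈{8}] r6c4 has the single candidate 8 ⇒ r6c4=8.
Step 35. [r4c6∈{3}] r4c6 has the single candidate 3, so r4c6=3.
Step 36. [r8c3∈{7}] only 7 remains possible at r8c3, so r8c3=7.
Step 37. [r1c5∈{1}] r1c5's peers cover all but 1 ⇒ r1c5=1.
Step 38. [r7c1∈{3}] nothing but 3 survives at r7c1. So r7c1=3.

Answer: 5 6 9 4 1 7 8 2 3 / 1 4 2 6 3 8 5 9 7 / 8 7 3 5 2 9 6 1 4 / 4 8 5 9 6 3 2 7 1 / 9 3 6 2 7 1 4 5 8 / 7 2 1 8 4 5 9 3 6 / 3 9 8 1 5 4 7 6 2 / 6 5 7 3 8 2 1 4 9 / 2 1 4 7 9 6 3 8 5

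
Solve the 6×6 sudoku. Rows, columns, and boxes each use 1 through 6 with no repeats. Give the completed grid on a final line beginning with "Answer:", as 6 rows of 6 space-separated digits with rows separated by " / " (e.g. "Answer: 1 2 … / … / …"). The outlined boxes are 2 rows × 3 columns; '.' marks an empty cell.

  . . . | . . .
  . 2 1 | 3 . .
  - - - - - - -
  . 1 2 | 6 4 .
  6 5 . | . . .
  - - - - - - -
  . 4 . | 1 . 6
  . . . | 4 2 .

Step 1. [r1c4∈{2,5}] 5 has one home in col 4: r1c4, so r1c4=5.
Step 2. [r3c1∈{3}] r3c1 has the single candidate 3. So r3c1=3.
Step 3. [r5c5∈{3,5}] 5 has one home in col 5: r5c5, so r5c5=5.
Step 4. [r1c1∈{4}] r1c1 has the single candidate 4, so r1c1=4.
Step 5. [r6c3∈{3,5,6}] 5 has one home in col 3: r6c3. So r6c3=5.
Step 6. [r1c3∈{3,6}] 6 has one home in col 3: r1c3. So r1c3=6.
Step 7. [r1c5∈{1}] r1c5 is down to just 1. So r1c5=1.
Step 8. [r6c6∈{3}] only 3 remains possible at r6c6, so r6c6=3.
Step 9. [r4c6∈{1,2}] row 4 places 1 nowhere but r4c6. So r4c6=1.
Step 10. [r1c2∈{3}] only 3 remains possible at r1c2. So r1c2=3.
Step 11. [r3c6∈{5}] r3c6 has the single candidate 5 ⇒ r3c6=5.
Step 12. [r4c4∈{2}] r4c4's peers cover all but 2 ⇒ r4c4=2.
Step 13. [r4c5∈{3}] r4c5 is down to just 3 ⇒ r4c5=3.
Step 14. [r5c3∈{3}] nothing but 3 survives at r5c3, so r5c3=3.
Step 15. [r6c2∈{6}] only 6 remains possible at r6c2 ⇒ r6c2=6.
Step 16. [r2c5∈{6}] r2c5's peers cover all but 6 ⇒ r2c5=6.
Step 17. [r1c6∈{2}] r1c6's peers cover all but 2. So r1c6=2.
Step 18. [r5c1∈{2}] only 2 remains possible at r5c1, so r5c1=2.
Step 19. [r4c3∈{4}] r4c3 has the single candidate 4. So r4c3=4.
Step 20. [r6c1∈{1}] r6c1 is down to just 1 ⇒ r6c1=1.
Step 21. [r2c1∈{5}] nothing but 5 survives at r2c1, so r2c1=5.
Step 22. [r2c6∈{4}] r2c6's peers cover all but 4, so r2c6=4.

Answer: 4 3 6 5 1 2 / 5 2 1 3 6 4 / 3 1 2 6 4 5 / 6 5 4 2 3 1 / 2 4 3 1 5 6 / 1 6 5 4 2 3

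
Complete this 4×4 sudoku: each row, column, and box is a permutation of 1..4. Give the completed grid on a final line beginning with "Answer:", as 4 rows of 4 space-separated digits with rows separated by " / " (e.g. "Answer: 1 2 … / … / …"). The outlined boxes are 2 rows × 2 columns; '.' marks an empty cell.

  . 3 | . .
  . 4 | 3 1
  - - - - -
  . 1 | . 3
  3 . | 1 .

Step 1. [r4c4∈{2,4}] r4c4 is the only open cell in row 4 admitting 4, so r4c4=4.
Step 2. [r1c4∈{2}] r1c4's peers cover all but 2 ⇒ r1c4=2.
Step 3. [r4c2∈{2}] nothing but 2 survives at r4c2, so r4c2=2.
Step 4. [r1c1∈{1}] r1c1 has the single candidate 1. So r1c1=1.
Step 5. [r3c1∈{4}] nothing but 4 survives at r3c1, so r3c1=4.
Step 6. [r2c1∈{2}] only 2 remains possible at r2c1, so r2c1=2.
Step 7. [r3c3∈{2}] r3c3 is down to just 2 ⇒ r3c3=2.
Step 8. [r1c3∈{4}] only 4 remains possible at r1c3. So r1c3=4.

Answer: 1 3 4 2 / 2 4 3 1 / 4 1 2 3 / 3 2 1 4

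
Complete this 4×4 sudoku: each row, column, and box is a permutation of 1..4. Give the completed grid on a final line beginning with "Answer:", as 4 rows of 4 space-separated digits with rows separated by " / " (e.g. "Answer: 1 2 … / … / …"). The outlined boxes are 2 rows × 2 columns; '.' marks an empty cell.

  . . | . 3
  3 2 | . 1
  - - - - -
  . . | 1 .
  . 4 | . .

Step 1. [r4c4∈{2}] r4c4 is down to just 2 ⇒ r4c4=2.
Step 2. [r1c1∈{1,4}] 4 has one home in col 1: r1c1 ⇒ r1c1=4.
Step 3. [r3c2∈{3}] r3c2 is down to just 3. So r3c2=3.
Step 4. [r3c4∈{4}] nothing but 4 survives at r3c4. So r3c4=4.
Step 5. [r2c3∈{4}] r2c3 has the single candidate 4 ⇒ r2c3=4.
Step 6. [r4c1∈{1}] only 1 remains possible at r4c1 ⇒ r4c1=1.
Step 7. [r1c2∈{1}] r1c2 is down to just 1. So r1c2=1.
Step 8. [r3c1∈{2}] r3c1 is down to just 2 ⇒ r3c1=2.
Step 9. [r4c3∈{3}] r4c3's peers cover all but 3. So r4c3=3.
Step 10. [r1c3∈{2}] r1c3 is down to just 2, so r1c3=2.

Answer: 4 1 2 3 / 3 2 4 1 / 2 3 1 4 / 1 4 3 2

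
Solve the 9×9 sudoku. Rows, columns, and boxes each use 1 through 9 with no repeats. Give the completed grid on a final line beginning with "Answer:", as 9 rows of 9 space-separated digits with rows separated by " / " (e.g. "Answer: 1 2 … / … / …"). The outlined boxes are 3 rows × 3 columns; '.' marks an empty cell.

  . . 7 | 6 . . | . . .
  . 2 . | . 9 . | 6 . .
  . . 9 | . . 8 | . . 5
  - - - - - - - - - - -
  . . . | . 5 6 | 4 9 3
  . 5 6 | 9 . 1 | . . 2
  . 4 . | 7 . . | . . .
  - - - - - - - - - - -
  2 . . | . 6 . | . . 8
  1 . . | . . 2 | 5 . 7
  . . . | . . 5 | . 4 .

Step 1. [r6c6∈{3}] nothing but 3 survives at r6c6. So r6c6=3.
Step 2. [r1c6∈{4}] only 4 remains possible at r1c6, so r1c6=4.
Step 3. [r5c1∈{3,7,8}] row 5 places 3 nowhere but r5c1, so r5c1=3.
Step 4. [r8c2∈{3,6,8,9}] row 8 places 9 nowhere but r8c2. So r8c2=9.
Step 5. [r9c7∈{1,2,3,9}] in row 9, 2 fits only at r9c7. So r9c7=2.
Step 6. [r9c9∈{1,6,9}] 9 has one home in row 9: r9c9 ⇒ r9c9=9.
Step 7. [r1c9∈{1}] r1c9's peers cover all but 1 ⇒ r1c9=1.
Step 8. [r2c4∈{1,3,5}] col 4 places 5 nowhere but r2c4 ⇒ r2c4=5.
Step 9. [r2c3∈{1,3,4,8}] 1 has one home in row 2: r2c3 ⇒ r2c3=1.
Step 10. [r2c8∈{3,7,8}] r2c8 is the only open cell in row 2 admitting 3 ⇒ r2c8=3.
Step 11. [r2c1∈{4,8}] r2c1 is the only open cell in row 2 admitting 8 ⇒ r2c1=8.
Step 12. [r7c7∈{1,3}] in col 7, 3 fits only at r7c7. So r7c7=3.
Step 13. [r7c2∈{7}] r7c2 has the single candidate 7. So r7c2=7.
Step 14. [r9c5∈{1,3,7,8}] in row 9, 7 fits only at r9c5, so r9c5=7.
Step 15. [r9c4∈{1,3,8}] r9c4 is the only open cell in row 9 admitting 1 ⇒ r9c4=1.
Step 16. [r1c2∈{3}] r1c2 has the single candidate 3. So r1c2=3.
Step 17. [r1c5∈{2}] r1c5 has the single candidate 2. So r1c5=2.
Step 18. [r6c5∈{8}] only 8 remains possible at r6c5. So r6c5=8.
Step 19. [r8c4∈{3,4,8}] r8c4 is the only open cell in col 4 admitting 8 ⇒ r8c4=8.
Step 20. [r8c5∈{3,4}] 3 has one home in box 8: r8c5. So r8c5=3.
Step 21. [r9c1∈{6}] r9c1 is down to just 6 ⇒ r9c1=6.
Step 22. [r1c8∈{8}] only 8 remains possible at r1c8. So r1c8=8.
Step 23. [r5c8∈{7}] r5c8 is down to just 7, so r5c8=7.
Step 24. [r9c2∈{8}] r9c2 has the single candidate 8 ⇒ r9c2=8.
Step 25. [r6c8∈{1,5,6}] 5 has one home in row 6: r6c8 ⇒ r6c8=5.
Step 26. [r7c4∈{4}] r7c4's peers cover all but 4. So r7c4=4.
Step 27. [r4c4∈{2}] r4c4's peers cover all but 2, so r4c4=2.
Step 28. [r5c7∈{8}] r5c7 is down to just 8 ⇒ r5c7=8.
Step 29. [r3c8∈{2}] r3c8's peers cover all but 2, so r3c8=2.
Step 30. [r3c4∈{3}] r3c4 is down to just 3 ⇒ r3c4=3.
Step 31. [r4c3∈{8}] only 8 remains possible at r4c3 ⇒ r4c3=8.
Step 32. [r4c2∈{1}] r4c2's peers cover all but 1 ⇒ r4c2=1.
Step 33. [r6c7∈{1}] only 1 remains possible at r6c7, so r6c7=1.
Step 34. [r3c1∈{4}] r3c1's peers cover all but 4, so r3c1=4.
Step 35. [r2c9∈{4}] r2c9 has the single candidate 4, so r2c9=4.
Step 36. [r6c3∈{2}] nothing but 2 survives at r6c3 ⇒ r6c3=2.
Step 37. [r6c1∈{9}] only 9 remains possible at r6c1 ⇒ r6c1=9.
Step 38. [r7c3∈{5}] r7c3's peers cover all but 5, so r7c3=5.
Step 39. [r4c1∈{7}] r4c1's peers cover all but 7, so r4c1=7.
Step 40. [r7c6∈{9}] only 9 remains possible at r7c6. So r7c6=9.
Step 41. [r2c6∈{7}] r2c6's peers cover all but 7. So r2c6=7.
Step 42. [r8c3∈{4}] nothing but 4 survives at r8c3, so r8c3=4.
Step 43. [r6c9∈{6}] nothing but 6 survives at r6c9. So r6c9=6.
Step 44. [r3c5∈{1}] r3c5 is down to just 1 ⇒ r3c5=1.
Step 45. [r9c3∈{3}] r9c3's peers cover all but 3 ⇒ r9c3=3.
Step 46. [r8c8∈{6}] r8c8 has the single candidate 6 ⇒ r8c8=6.
Step 47. [r1c7∈{9}] r1c7 is down to just 9, so r1c7=9.
Step 48. [r3c7∈{7}] r3c7 has the single candidate 7, so r3c7=7.
Step 49. [r5c5∈{4}] r5c5 is down to just 4 ⇒ r5c5=4.
Step 50. [r7c8∈{1}] r7c8 has the single candidate 1, so r7c8=1.
Step 51. [r3c2∈{6}] only 6 remains possible at r3c2. So r3c2=6.
Step 52. [r1c1∈{5}] nothing but 5 survives at r1c1 ⇒ r1c1=5.

Answer: 5 3 7 6 2 4 9 8 1 / 8 2 1 5 9 7 6 3 4 / 4 6 9 3 1 8 7 2 5 / 7 1 8 2 5 6 4 9 3 / 3 5 6 9 4 1 8 7 2 / 9 4 2 7 8 3 1 5 6 / 2 7 5 4 6 9 3 1 8 / 1 9 4 8 3 2 5 6 7 / 6 8 3 1 7 5 2 4 9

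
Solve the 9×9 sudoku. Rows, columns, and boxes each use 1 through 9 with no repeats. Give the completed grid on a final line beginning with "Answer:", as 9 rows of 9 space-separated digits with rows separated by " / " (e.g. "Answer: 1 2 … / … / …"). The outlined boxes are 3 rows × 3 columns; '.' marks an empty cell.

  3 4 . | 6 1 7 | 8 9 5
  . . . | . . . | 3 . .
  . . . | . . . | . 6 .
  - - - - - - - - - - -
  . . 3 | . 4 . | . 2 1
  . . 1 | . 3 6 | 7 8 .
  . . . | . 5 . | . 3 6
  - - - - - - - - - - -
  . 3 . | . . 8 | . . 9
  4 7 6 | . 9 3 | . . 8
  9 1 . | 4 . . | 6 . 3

Step 1. [r1c3∈{2}] r1c3 has the single candidate 2 ⇒ r1c3=2.
Step 2. [r4c6∈{9}] r4c6 has the single candidate 9. So r4c6=9.
Step 3. [r5c4∈{2}] nothing but 2 survives at r5c4, so r5c4=2.
Step 4. [r7c3∈{5}] r7c3 has the single candidate 5. So r7c3=5.
Step 5. [r5c2∈{5,9}] row 5 places 9 nowhere but r5c2. So r5c2=9.
Step 6. [r8c7∈{1,2,5}] 2 has one home in row 8: r8c7 ⇒ r8c7=2.
Step 7. [r5c1∈{5}] r5c1 has the single candidate 5, so r5c1=5.
Step 8. [r6c3∈{4,7,8}] 4 has one home in col 3: r6c3, so r6c3=4.
Step 9. [r3c4∈{3,5,8,9}] r3c4 is the only open cell in row 3 admitting 3 ⇒ r3c4=3.
Step 10. [r2c4∈{5,8,9}] 9 has one home in col 4: r2c4. So r2c4=9.
Step 11. [r8c4∈{1,5}] 5 has one home in col 4: r8c4 ⇒ r8c4=5.
Step 12. [r9c6∈{2}] r9c6 has the single candidate 2. So r9c6=2.
Step 13. [r7c4∈{1,7}] r7c4 is the only open cell in box 8 admitting 1 ⇒ r7c4=1.
Step 14. [r3c7∈{1,4}] col 7 places 1 nowhere but r3c7 ⇒ r3c7=1.
Step 15. [r2c1∈{1,6,7,8}] in row 2, 1 fits only at r2c1 ⇒ r2c1=1.
Step 16. [r2c2∈{5,6,8}] row 2 places 6 nowhere but r2c2 ⇒ r2c2=6.
Step 17. [r4c2∈{8}] r4c2 is down to just 8 ⇒ r4c2=8.
Step 18. [r3c1∈{7,8}] across col 1, 8 lands solely at r3c1 ⇒ r3c1=8.
Step 19. [r2c3∈{7}] nothing but 7 survives at r2c3 ⇒ r2c3=7.
Step 20. [r2c8∈{4}] r2c8 has the single candidate 4, so r2c8=4.
Step 21. [r3c5∈{2}] nothing but 2 survives at r3c5. So r3c5=2.
Step 22. [r4c4∈{7}] r4c4 is down to just 7 ⇒ r4c4=7.
Step 23. [r7c8∈{7}] nothing but 7 survives at r7c8. So r7c8=7.
Step 24. [r7c1∈{2}] only 2 remains possible at r7c1 ⇒ r7c1=2.
Step 25. [r3c2∈{5}] only 5 remains possible at r3c2. So r3c2=5.
Step 26. [r7c5∈{6}] nothing but 6 survives at r7c5. So r7c5=6.
Step 27. [r6c6∈{1}] r6c6 has the single candidate 1, so r6c6=1.
Step 28. [r9c8∈{5}] r9c8 is down to just 5, so r9c8=5.
Step 29. [r2c5∈{8}] r2c5 is down to just 8. So r2c5=8.
Step 30. [r4c1∈{6}] only 6 remains possible at r4c1. So r4c1=6.
Step 31. [r6c2∈{2}] nothing but 2 survives at r6c2, so r6c2=2.
Step 32. [r3c6∈{4}] r3c6 has the single candidate 4 ⇒ r3c6=4.
Step 33. [r6c7∈{9}] r6c7 is down to just 9 ⇒ r6c7=9.
Step 34. [r2c6∈{5}] r2c6 has the single candidate 5. So r2c6=5.
Step 35. [r9c3∈{8}] r9c3 is down to just 8, so r9c3=8.
Step 36. [r9c5∈{7}] r9c5 has the single candidate 7, so r9c5=7.
Step 37. [r2c9∈{2}] nothing but 2 survives at r2c9. So r2c9=2.
Step 38. [r7c7∈{4}] nothing but 4 survives at r7c7. So r7c7=4.
Step 39. [r4c7∈{5}] r4c7 is down to just 5, so r4c7=5.
Step 40. [r6c1∈{7}] r6c1 is down to just 7, so r6c1=7.
Step 41. [r3c9∈{7}] r3c9 is down to just 7, so r3c9=7.
Step 42. [r8c8∈{1}] r8c8's peers cover all but 1, so r8c8=1.
Step 43. [r5c9∈{4}] only 4 remains possible at r5c9. So r5c9=4.
Step 44. [r6c4∈{8}] r6c4 is down to just 8 ⇒ r6c4=8.
Step 45. [r3c3∈{9}] nothing but 9 survives at r3c3, so r3c3=9.

Answer: 3 4 2 6 1 7 8 9 5 / 1 6 7 9 8 5 3 4 2 / 8 5 9 3 2 4 1 6 7 / 6 8 3 7 4 9 5 2 1 / 5 9 1 2 3 6 7 8 4 / 7 2 4 8 5 1 9 3 6 / 2 3 5 1 6 8 4 7 9 / 4 7 6 5 9 3 2 1 8 / 9 1 8 4 7 2 6 5 3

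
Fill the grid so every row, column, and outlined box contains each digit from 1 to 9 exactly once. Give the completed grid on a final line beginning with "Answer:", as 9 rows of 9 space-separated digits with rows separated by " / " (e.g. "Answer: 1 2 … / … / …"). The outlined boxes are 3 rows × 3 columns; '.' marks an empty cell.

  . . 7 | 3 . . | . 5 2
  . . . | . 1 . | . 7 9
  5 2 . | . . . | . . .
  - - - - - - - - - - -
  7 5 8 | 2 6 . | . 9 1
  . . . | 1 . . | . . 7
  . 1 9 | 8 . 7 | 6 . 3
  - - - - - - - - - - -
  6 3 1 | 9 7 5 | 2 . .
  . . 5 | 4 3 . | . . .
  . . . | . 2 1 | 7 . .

Step 1. [r8c6∈{6,8}] 8 has one home in box 8: r8c6, so r8c6=8.
Step 2. [r9c3∈{4}] nothing but 4 survives at r9c3 ⇒ r9c3=4.
Step 3. [r4c7∈{4}] nothing but 4 survives at r4c7 ⇒ r4c7=4.
Step 4. [r5c3∈{2,3,6}] in col 3, 2 fits only at r5c3 ⇒ r5c3=2.
Step 5. [r6c1∈{4}] only 4 remains possible at r6c1 ⇒ r6c1=4.
Step 6. [r8c9∈{6}] only 6 remains possible at r8c9. So r8c9=6.
Step 7. [r3c8∈{1,3,4,6,8}] r3c8 is the only open cell in col 8 admitting 6. So r3c8=6.
Step 8. [r2c3∈{3,6}] across col 3, 6 lands solely at r2c3. So r2c3=6.
Step 9. [r3c7∈{1,3,8}] in row 3, 1 fits only at r3c7. So r3c7=1.
Step 10. [r1c7∈{8}] r1c7's peers cover all but 8. So r1c7=8.
Step 11. [r3c9∈{4}] r3c9's peers cover all but 4. So r3c9=4.
Step 12. [r3c6∈{9}] r3c6 is down to just 9, so r3c6=9.
Step 13. [r1c5∈{4}] r1c5 is down to just 4. So r1c5=4.
Step 14. [r7c9∈{8}] nothing but 8 survives at r7c9 ⇒ r7c9=8.
Step 15. [r1c2∈{9}] r1c2's peers cover all but 9, so r1c2=9.
Step 16. [r9c1∈{8,9}] r9c1 is the only open cell in row 9 admitting 9, so r9c1=9.
Step 17. [r2c1∈{3,8}] in col 1, 8 fits only at r2c1, so r2c1=8.
Step 18. [r5c5∈{5,9}] in row 5, 9 fits only at r5c5 ⇒ r5c5=9.
Step 19. [r4c6∈{3}] r4c6 is down to just 3 ⇒ r4c6=3.
Step 20. [r1c6∈{6}] only 6 remains possible at r1c6, so r1c6=6.
Step 21. [r8c7∈{9}] nothing but 9 survives at r8c7. So r8c7=9.
Step 22. [r6c8∈{2}] only 2 remains possible at r6c8 ⇒ r6c8=2.
Step 23. [r2c7∈{3}] nothing but 3 survives at r2c7 ⇒ r2c7=3.
Step 24. [r5c8∈{8}] r5c8's peers cover all but 8. So r5c8=8.
Step 25. [r1c1∈{1}] only 1 remains possible at r1c1. So r1c1=1.
Step 26. [r5c2∈{6}] r5c2 has the single candidate 6 ⇒ r5c2=6.
Step 27. [r9c9∈{5}] nothing but 5 survives at r9c9 ⇒ r9c9=5.
Step 28. [r5c1∈{3}] r5c1's peers cover all but 3, so r5c1=3.
Step 29. [r8c1∈{2}] r8c1's peers cover all but 2 ⇒ r8c1=2.
Step 30. [r2c6∈{2}] only 2 remains possible at r2c6, so r2c6=2.
Step 31. [r3c5∈{8}] r3c5 has the single candidate 8. So r3c5=8.
Step 32. [r3c3∈{3}] only 3 remains possible at r3c3. So r3c3=3.
Step 33. [r8c8∈{1}] r8c8 is down to just 1 ⇒ r8c8=1.
Step 34. [r6c5∈{5}] nothing but 5 survives at r6c5. So r6c5=5.
Step 35. [r2c2∈{4}] r2c2 has the single candidate 4 ⇒ r2c2=4.
Step 36. [r5c7∈{5}] r5c7's peers cover all but 5 ⇒ r5c7=5.
Step 37. [r5c6∈{4}] r5c6 is down to just 4 ⇒ r5c6=4.
Step 38. [r7c8∈{4}] r7c8 has the single candidate 4. So r7c8=4.
Step 39. [r9c8∈{3}] nothing but 3 survives at r9c8 ⇒ r9c8=3.
Step 40. [r9c4∈{6}] r9c4 is down to just 6, so r9c4=6.
Step 41. [r2c4∈{5}] nothing but 5 survives at r2c4 ⇒ r2c4=5.
Step 42. [r8c2∈{7}] only 7 remains possible at r8c2, so r8c2=7.
Step 43. [r9c2∈{8}] r9c2's peers cover all but 8 ⇒ r9c2=8.
Step 44. [r3c4∈{7}] nothing but 7 survives at r3c4. So r3c4=7.

Answer: 1 9 7 3 4 6 8 5 2 / 8 4 6 5 1 2 3 7 9 / 5 2 3 7 8 9 1 6 4 / 7 5 8 2 6 3 4 9 1 / 3 6 2 1 9 4 5 8 7 / 4 1 9 8 5 7 6 2 3 / 6 3 1 9 7 5 2 4 8 / 2 7 5 4 3 8 9 1 6 / 9 8 4 6 2 1 7 3 5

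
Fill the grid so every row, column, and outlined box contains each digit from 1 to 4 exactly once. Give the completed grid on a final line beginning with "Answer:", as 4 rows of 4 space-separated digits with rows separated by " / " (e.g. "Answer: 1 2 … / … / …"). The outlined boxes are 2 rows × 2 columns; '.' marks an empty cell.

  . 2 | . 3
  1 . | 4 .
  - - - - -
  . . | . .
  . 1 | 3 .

Step 1. [r3c2∈{3,4}] col 2 places 4 nowhere but r3c2. So r3c2=4.
Step 2. [r3c3∈{1,2}] r3c3 is the only open cell in col 3 admitting 2. So r3c3=2.
Step 3. [r4c1∈{2}] r4c1 is down to just 2. So r4c1=2.
Step 4. [r3c1∈{3}] only 3 remains possible at r3c1, so r3c1=3.
Step 5. [r2c4∈{2}] r2c4's peers cover all but 2, so r2c4=2.
Step 6. [r3c4∈{1}] nothing but 1 survives at r3c4 ⇒ r3c4=1.
Step 7. [r2c2∈{3}] r2c2 is down to just 3 ⇒ r2c2=3.
Step 8. [r4c4∈{4}] r4c4 has the single candidate 4. So r4c4=4.
Step 9. [r1c3∈{1}] r1c3 is down to just 1 ⇒ r1c3=1.
Step 10. [r1c1∈{4}] r1c1 has the single candidate 4 ⇒ r1c1=4.

Answer: 4 2 1 3 / 1 3 4 2 / 3 4 2 1 / 2 1 3 4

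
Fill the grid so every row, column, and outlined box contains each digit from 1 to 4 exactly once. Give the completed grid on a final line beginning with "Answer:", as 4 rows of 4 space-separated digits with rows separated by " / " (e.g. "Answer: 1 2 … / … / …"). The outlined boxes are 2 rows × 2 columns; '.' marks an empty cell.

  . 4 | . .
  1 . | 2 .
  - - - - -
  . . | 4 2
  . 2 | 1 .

Step 1. [r3c1∈{3}] only 3 remains possible at r3c1, so r3c1=3.
Step 2. [r1c3∈{3}] only 3 remains possible at r1c3, so r1c3=3.
Step 3. [r1c4∈{1}] only 1 remains possible at r1c4. So r1c4=1.
Step 4. [r3c2∈{1}] r3c2 has the single candidate 1 ⇒ r3c2=1.
Step 5. [r1c1∈{2}] r1c1 is down to just 2 ⇒ r1c1=2.
Step 6. [r2c4∈{4}] nothing but 4 survives at r2c4, so r2c4=4.
Step 7. [r4c1∈{4}] r4c1 has the single candidate 4. So r4c1=4.
Step 8. [r4c4∈{3}] r4c4's peers cover all but 3. So r4c4=3.
Step 9. [r2c2∈{3}] only 3 remains possible at r2c2, so r2c2=3.

Answer: 2 4 3 1 / 1 3 2 4 / 3 1 4 2 / 4 2 1 3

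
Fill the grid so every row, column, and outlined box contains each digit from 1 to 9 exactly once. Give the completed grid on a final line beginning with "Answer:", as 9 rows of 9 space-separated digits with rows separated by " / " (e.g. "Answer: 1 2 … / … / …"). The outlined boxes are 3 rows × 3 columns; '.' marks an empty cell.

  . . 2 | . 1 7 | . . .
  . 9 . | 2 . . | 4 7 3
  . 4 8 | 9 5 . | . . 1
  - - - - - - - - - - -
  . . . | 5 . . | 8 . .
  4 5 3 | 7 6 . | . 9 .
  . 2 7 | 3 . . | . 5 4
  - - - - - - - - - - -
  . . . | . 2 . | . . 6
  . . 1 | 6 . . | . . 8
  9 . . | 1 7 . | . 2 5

Step 1. [r8c5∈{3,4,9}] r8c5 is the only open cell in col 5 admitting 3, so r8c5=3.
Step 2. [r5c6∈{1,2,8}] across row 5, 8 lands solely at r5c6 ⇒ r5c6=8.
Step 3. [r3c8∈{6}] r3c8's peers cover all but 6. So r3c8=6.
Step 4. [r9c6∈{4}] nothing but 4 survives at r9c6. So r9c6=4.
Step 5. [r4c2∈{1,6}] r4c2 is the only open cell in col 2 admitting 1. So r4c2=1.
Step 6. [r9c2∈{3,6,8}] 8 has one home in row 9: r9c2. So r9c2=8.
Step 7. [r8c2∈{7}] r8c2 is down to just 7. So r8c2=7.
Step 8. [r4c1∈{6}] only 6 remains possible at r4c1 ⇒ r4c1=6.
Step 9. [r7c2∈{3}] only 3 remains possible at r7c2 ⇒ r7c2=3.
Step 10. [r7c1∈{5}] nothing but 5 survives at r7c1. So r7c1=5.
Step 11. [r7c6∈{9}] r7c6 has the single candidate 9. So r7c6=9.
Step 12. [r5c7∈{1,2}] 1 has one home in row 5: r5c7, so r5c7=1.
Step 13. [r2c3∈{5,6}] row 2 places 5 nowhere but r2c3. So r2c3=5.
Step 14. [r8c7∈{9}] r8c7 is down to just 9. So r8c7=9.
Step 15. [r3c1∈{3,7}] r3c1 is the only open cell in row 3 admitting 7, so r3c1=7.
Step 16. [r8c8∈{4}] r8c8 is down to just 4, so r8c8=4.
Step 17. [r4c9∈{2,7}] in row 4, 7 fits only at r4c9 ⇒ r4c9=7.
Step 18. [r1c8∈{8}] only 8 remains possible at r1c8, so r1c8=8.
Step 19. [r4c5∈{4,9}] 4 has one home in row 4: r4c5 ⇒ r4c5=4.
Step 20. [r3c6∈{3}] r3c6 is down to just 3 ⇒ r3c6=3.
Step 21. [r4c3∈{9}] r4c3 has the single candidate 9. So r4c3=9.
Step 22. [r6c6∈{1}] r6c6 is down to just 1 ⇒ r6c6=1.
Step 23. [r1c4∈{4}] r1c4 has the single candidate 4. So r1c4=4.
Step 24. [r2c1∈{1}] r2c1 has the single candidate 1, so r2c1=1.
Step 25. [r6c7∈{6}] only 6 remains possible at r6c7. So r6c7=6.
Step 26. [r3c7∈{2}] r3c7 has the single candidate 2, so r3c7=2.
Step 27. [r7c7∈{7}] r7c7 has the single candidate 7 ⇒ r7c7=7.
Step 28. [r4c8∈{3}] r4c8 is down to just 3, so r4c8=3.
Step 29. [r9c3∈{6}] r9c3 is down to just 6, so r9c3=6.
Step 30. [r9c7∈{3}] r9c7 has the single candidate 3 ⇒ r9c7=3.
Step 31. [r2c6∈{6}] r2c6 has the single candidate 6 ⇒ r2c6=6.
Step 32. [r2c5∈{8}] r2c5 has the single candidate 8. So r2c5=8.
Step 33. [r7c4∈{8}] nothing but 8 survives at r7c4. So r7c4=8.
Step 34. [r5c9∈{2}] only 2 remains possible at r5c9. So r5c9=2.
Step 35. [r1c1∈{3}] r1c1 is down to just 3, so r1c1=3.
Step 36. [r8c1∈{2}] nothing but 2 survives at r8c1 ⇒ r8c1=2.
Step 37. [r4c6∈{2}] nothing but 2 survives at r4c6, so r4c6=2.
Step 38. [r8c6∈{5}] r8c6's peers cover all but 5. So r8c6=5.
Step 39. [r7c3∈{4}] only 4 remains possible at r7c3. So r7c3=4.
Step 40. [r6c1∈{8}] only 8 remains possible at r6c1, so r6c1=8.
Step 41. [r1c7∈{5}] r1c7 is down to just 5. So r1c7=5.
Step 42. [r6c5∈{9}] r6c5 is down to just 9. So r6c5=9.
Step 43. [r1c9∈{9}] nothing but 9 survives at r1c9, so r1c9=9.
Step 44. [r7c8∈{1}] nothing but 1 survives at r7c8, so r7c8=1.
Step 45. [r1c2∈{6}] r1c2 has the single candidate 6, so r1c2=6.

Answer: 3 6 2 4 1 7 5 8 9 / 1 9 5 2 8 6 4 7 3 / 7 4 8 9 5 3 2 6 1 / 6 1 9 5 4 2 8 3 7 / 4 5 3 7 6 8 1 9 2 / 8 2 7 3 9 1 6 5 4 / 5 3 4 8 2 9 7 1 6 / 2 7 1 6 3 5 9 4 8 / 9 8 6 1 7 4 3 2 5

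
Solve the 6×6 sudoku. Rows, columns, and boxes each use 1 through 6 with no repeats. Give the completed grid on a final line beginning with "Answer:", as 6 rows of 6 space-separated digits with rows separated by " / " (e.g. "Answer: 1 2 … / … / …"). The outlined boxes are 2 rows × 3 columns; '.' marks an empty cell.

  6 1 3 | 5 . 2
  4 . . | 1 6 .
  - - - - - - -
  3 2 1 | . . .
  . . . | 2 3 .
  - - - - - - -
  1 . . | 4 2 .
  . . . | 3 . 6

Step 1. [r5c6∈{5}] r5c6 has the single candidate 5 ⇒ r5c6=5.
Step 2. [r4c1∈{5}] r4c1's peers cover all but 5 ⇒ r4c1=5.
Step 3. [r5c3∈{6}] r5c3 has the single candidate 6, so r5c3=6.
Step 4. [r4c3∈{4}] r4c3's peers cover all but 4 ⇒ r4c3=4.
Step 5. [r2c3∈{2,5}] 2 has one home in row 2: r2c3. So r2c3=2.
Step 6. [r3c6∈{4}] r3c6's peers cover all but 4, so r3c6=4.
Step 7. [r6c3∈{5}] nothing but 5 survives at r6c3. So r6c3=5.
Step 8. [r1c5∈{4}] r1c5 has the single candidate 4. So r1c5=4.
Step 9. [r4c2∈{6}] r4c2's peers cover all but 6 ⇒ r4c2=6.
Step 10. [r4c6∈{1}] r4c6 is down to just 1. So r4c6=1.
Step 11. [r2c2∈{5}] r2c2's peers cover all but 5 ⇒ r2c2=5.
Step 12. [r6c1∈{2}] nothing but 2 survives at r6c1, so r6c1=2.
Step 13. [r6c2∈{4}] only 4 remains possible at r6c2. So r6c2=4.
Step 14. [r3c4∈{6}] r3c4 has the single candidate 6 ⇒ r3c4=6.
Step 15. [r5c2∈{3}] r5c2 has the single candidate 3, so r5c2=3.
Step 16. [r6c5∈{1}] r6c5 is down to just 1 ⇒ r6c5=1.
Step 17. [r2c6∈{3}] r2c6's peers cover all but 3. So r2c6=3.
Step 18. [r3c5∈{5}] nothing but 5 survives at r3c5 ⇒ r3c5=5.

Answer: 6 1 3 5 4 2 / 4 5 2 1 6 3 / 3 2 1 6 5 4 / 5 6 4 2 3 1 / 1 3 6 4 2 5 / 2 4 5 3 1 6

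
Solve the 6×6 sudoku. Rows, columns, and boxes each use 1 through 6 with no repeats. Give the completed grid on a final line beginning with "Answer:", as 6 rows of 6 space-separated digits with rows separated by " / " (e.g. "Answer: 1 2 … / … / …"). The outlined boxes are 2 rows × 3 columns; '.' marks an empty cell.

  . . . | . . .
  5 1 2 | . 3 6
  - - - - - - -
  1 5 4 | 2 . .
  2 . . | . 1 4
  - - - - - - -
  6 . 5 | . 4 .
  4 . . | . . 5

Step 1. [r1c2∈{3,4,6}] r1c2 is the only open cell in col 2 admitting 4, so r1c2=4.
Step 2. [r4c4∈{3,5,6}] in row 4, 5 fits only at r4c4. So r4c4=5.
Step 3. [r1c4∈{1}] r1c4 has the single candidate 1 ⇒ r1c4=1.
Step 4. [r5c4∈{3}] r5c4 has the single candidate 3, so r5c4=3.
Step 5. [r1c3∈{3,6}] 6 has one home in row 1: r1c3 ⇒ r1c3=6.
Step 6. [r1c6∈{2}] only 2 remains possible at r1c6, so r1c6=2.
Step 7. [r4c3∈{3}] only 3 remains possible at r4c3, so r4c3=3.
Step 8. [r6c5∈{2,6}] across col 5, 2 lands solely at r6c5 ⇒ r6c5=2.
Step 9. [r6c2∈{3}] r6c2's peers cover all but 3 ⇒ r6c2=3.
Step 10. [r3c6∈{3}] only 3 remains possible at r3c6 ⇒ r3c6=3.
Step 11. [r3c5∈{6}] only 6 remains possible at r3c5. So r3c5=6.
Step 12. [r2c4∈{4}] r2c4 is down to just 4 ⇒ r2c4=4.
Step 13. [r5c2∈{2}] r5c2's peers cover all but 2, so r5c2=2.
Step 14. [r5c6∈{1}] r5c6 is down to just 1. So r5c6=1.
Step 15. [r6c3∈{1}] r6c3 is down to just 1. So r6c3=1.
Step 16. [r4c2∈{6}] r4c2 is down to just 6, so r4c2=6.
Step 17. [r1c1∈{3}] r1c1 has the single candidate 3 ⇒ r1c1=3.
Step 18. [r6c4∈{6}] only 6 remains possible at r6c4 ⇒ r6c4=6.
Step 19. [r1c5∈{5}] nothing but 5 survives at r1c5, so r1c5=5.

Answer: 3 4 6 1 5 2 / 5 1 2 4 3 6 / 1 5 4 2 6 3 / 2 6 3 5 1 4 / 6 2 5 3 4 1 / 4 3 1 6 2 5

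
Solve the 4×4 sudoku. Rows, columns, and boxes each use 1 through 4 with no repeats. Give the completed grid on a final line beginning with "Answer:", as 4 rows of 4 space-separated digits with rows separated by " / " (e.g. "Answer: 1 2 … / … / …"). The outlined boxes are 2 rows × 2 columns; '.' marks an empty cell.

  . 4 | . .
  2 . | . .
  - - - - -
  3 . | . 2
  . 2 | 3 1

Step 1. [r2c4∈{3,4}] across col 4, 4 lands solely at r2c4, so r2c4=4.
Step 2. [r1c1∈{1}] r1c1's peers cover all but 1, so r1c1=1.
Step 3. [r2c2∈{3}] r2c2 is down to just 3, so r2c2=3.
Step 4. [r3c3∈{4}] nothing but 4 survives at r3c3 ⇒ r3c3=4.
Step 5. [r1c4∈{3}] nothing but 3 survives at r1c4 ⇒ r1c4=3.
Step 6. [r1c3∈{2}] only 2 remains possible at r1c3. So r1c3=2.
Step 7. [r3c2∈{1}] r3c2 is down to just 1 ⇒ r3c2=1.
Step 8. [r4c1∈{4}] r4c1 has the single candidate 4, so r4c1=4.
Step 9. [r2c3∈{1}] r2c3 is down to just 1. So r2c3=1.

Answer: 1 4 2 3 / 2 3 1 4 / 3 1 4 2 / 4 2 3 1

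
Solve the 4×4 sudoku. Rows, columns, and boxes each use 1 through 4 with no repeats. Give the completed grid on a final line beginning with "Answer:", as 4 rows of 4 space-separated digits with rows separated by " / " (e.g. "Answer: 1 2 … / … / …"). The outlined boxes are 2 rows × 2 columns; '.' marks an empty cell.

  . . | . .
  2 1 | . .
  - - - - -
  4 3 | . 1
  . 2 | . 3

Step 1. [r2c4∈{4}] only 4 remains possible at r2c4 ⇒ r2c4=4.
Step 2. [r1c3∈{1,2,3}] 1 has one home in row 1: r1c3. So r1c3=1.
Step 3. [r3c3∈{2}] r3c3's peers cover all but 2, so r3c3=2.
Step 4. [r1c4∈{2}] r1c4 is down to just 2 ⇒ r1c4=2.
Step 5. [r1c1∈{3}] nothing but 3 survives at r1c1. So r1c1=3.
Step 6. [r1c2∈{4}] only 4 remains possible at r1c2, so r1c2=4.
Step 7. [r4c1∈{1}] r4c1's peers cover all but 1. So r4c1=1.
Step 8. [r4c3∈{4}] r4c3 is down to just 4, so r4c3=4.
Step 9. [r2c3∈{3}] r2c3's peers cover all but 3, so r2c3=3.

Answer: 3 4 1 2 / 2 1 3 4 / 4 3 2 1 / 1 2 4 3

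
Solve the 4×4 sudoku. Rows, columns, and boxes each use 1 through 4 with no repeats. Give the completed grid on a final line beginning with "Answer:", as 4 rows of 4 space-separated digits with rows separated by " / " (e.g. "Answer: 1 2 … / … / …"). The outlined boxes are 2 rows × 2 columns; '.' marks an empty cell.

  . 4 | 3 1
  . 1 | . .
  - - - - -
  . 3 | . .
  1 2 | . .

Step 1. [r4c3∈{4}] only 4 remains possible at r4c3, so r4c3=4.
Step 2. [r2c3∈{2}] r2c3 has the single candidate 2 ⇒ r2c3=2.
Step 3. [r2c4∈{4}] only 4 remains possible at r2c4. So r2c4=4.
Step 4. [r3c1∈{4}] nothing but 4 survives at r3c1, so r3c1=4.
Step 5. [r3c3∈{1}] only 1 remains possible at r3c3. So r3c3=1.
Step 6. [r3c4∈{2}] only 2 remains possible at r3c4 ⇒ r3c4=2.
Step 7. [r2c1∈{3}] r2c1's peers cover all but 3 ⇒ r2c1=3.
Step 8. [r4c4∈{3}] r4c4's peers cover all but 3, so r4c4=3.
Step 9. [r1c1∈{2}] nothing but 2 survives at r1c1. So r1c1=2.

Answer: 2 4 3 1 / 3 1 2 4 / 4 3 1 2 / 1 2 4 3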